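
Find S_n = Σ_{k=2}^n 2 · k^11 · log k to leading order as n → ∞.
S_n ~ n^12 log n / 6 − n^12 / 72

By integral comparison, S_n = ∫_1^n 2 · x^11 · log x dx + O(n^11 · log n). For the integral, ∫ x^11 log x dx = n^12 log n / 12 − n^12/144 (integration by parts). Hence S_n ~ n^12 log n / 6 − n^12 / 72.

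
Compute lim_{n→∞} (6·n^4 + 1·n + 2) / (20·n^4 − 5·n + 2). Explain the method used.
lim = 6/20 = 3/10

For large n the leading n^4 terms dominate both numerator and denominator. Dividing top and bottom by n^4, every other term tends to 0, leaving 6/20 = 3/10.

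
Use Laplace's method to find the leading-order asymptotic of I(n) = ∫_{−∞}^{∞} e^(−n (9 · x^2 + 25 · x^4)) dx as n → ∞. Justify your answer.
I(n) ~ sqrt(π/(9n))

φ(x) = 9 · x^2 + 25 · x^4 has its unique global minimum at x* = 0 (since φ'(x) = 18x + 100x^3 = 0 only at x = 0 for real x with both coefficients positive, and φ → ∞ as |x| → ∞). At x* = 0, φ(0) = 0 and φ''(0) = 18. Laplace's method then gives
  I(n) ~ sqrt(2π / (n · φ''(0))) · e^(−n φ(0)) = sqrt(2π / (18n)) = sqrt(π/(9n)).
The 25 · x^4 term contributes only at subleading order (an O(1/n) relative correction).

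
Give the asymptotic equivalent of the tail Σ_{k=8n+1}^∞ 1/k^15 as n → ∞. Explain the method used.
Σ_{k>8n} 1/k^15 ~ 1/(14 · (8n)^14)

Compare to the integral: ∫_{8n}^∞ x^(−15) dx = [−x^(−14)/14]_{8n}^∞ = 1/((15−1)·(8n)^14). Euler-Maclaurin then gives
  Σ_{k>8n} 1/k^15 = ∫_{8n}^∞ dx/x^15 − 1/(2·(8n)^15) + O(1/(8n)^16).
(Equivalently this is ζ(15) − Σ_{k≤8n} 1/k^15.)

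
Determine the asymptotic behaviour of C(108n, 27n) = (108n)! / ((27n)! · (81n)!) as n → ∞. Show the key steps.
C(108n, 27n) ~ (256/27)^(27n) · sqrt(2/(3π·27n))

Write N = 27n. Apply Stirling to each factorial:
  (4N)! ~ sqrt(2π·4N) · (4N/e)^(4N),
  N! ~ sqrt(2π N) · (N/e)^N,
  (3N)! ~ sqrt(2π·3N) · (3N/e)^(3N).
The exponential factors combine to (4N)^(4N) / (N^N · (3N)^(3N)) = 4^(4N)/3^(3N) = (4^4/3^3)^N = (256/27)^N.
The square-root prefactors combine to sqrt(2π·4N) / (sqrt(2π N)·sqrt(2π·3N)) = sqrt(4 / (2π·3·N)) = sqrt(2/(3π·27n)).
Substituting N = 27n: C(108n, 27n) ~ (256/27)^(27n) · sqrt(2/(3π·27n)).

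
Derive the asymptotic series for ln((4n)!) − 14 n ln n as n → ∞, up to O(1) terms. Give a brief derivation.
ln((4n)!) − 14 n ln n = −10 n ln n + 4(ln 4 − 1) n + (1/2) ln(2π·4n) + O(1/n)

Stirling: ln((4n)!) = 4n ln(4n) − 4n + (1/2) ln(2π·4n) + O(1/n).
Expand 4n ln(4n) = 4n (ln n + ln 4) = 4n ln n + 4n ln 4.
Subtract 14n ln n: leading term is (4 − 14) n ln n = −10 n ln n. The next term is 4n ln 4 − 4n = 4(ln 4 − 1) n. Then the (1/2) ln(2π·4n) correction.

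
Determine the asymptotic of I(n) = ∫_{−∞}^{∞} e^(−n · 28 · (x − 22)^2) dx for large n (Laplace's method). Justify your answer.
I(n) = sqrt(π/(28n))

Here φ(x) = 28 · (x − 22)^2 has its unique minimum at x* = 22 with φ(x*) = 0 and φ''(x*) = 56. Laplace's method gives
  I(n) ~ e^(−n φ(x*)) · sqrt(2π / (n · φ''(x*))) = sqrt(2π / (56n)) = sqrt(π/(28n)).
This is exact: substituting u = (x − 22)·sqrt(28n) gives I(n) = (1/sqrt(28n)) ∫_{−∞}^{∞} e^(−u^2) du = sqrt(π/(28n)).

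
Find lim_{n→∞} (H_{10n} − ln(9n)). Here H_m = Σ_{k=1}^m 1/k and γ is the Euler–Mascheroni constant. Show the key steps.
lim = ln(10/9) + γ

By Euler-Maclaurin, H_m = ln m + γ + O(1/m). So
  H_{10n} − ln(9n) = ln(10n) + γ − ln(9n) + O(1/n)
                       = ln(10/9) + γ + O(1/n).
Hence the limit is ln(10/9) + γ.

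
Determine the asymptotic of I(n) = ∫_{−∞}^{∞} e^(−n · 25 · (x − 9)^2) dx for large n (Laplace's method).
I(n) = sqrt(π/(25n))

Here φ(x) = 25 · (x − 9)^2 has its unique minimum at x* = 9 with φ(x*) = 0 and φ''(x*) = 50. Laplace's method gives
  I(n) ~ e^(−n φ(x*)) · sqrt(2π / (n · φ''(x*))) = sqrt(2π / (50n)) = sqrt(π/(25n)).
This is exact: substituting u = (x − 9)·sqrt(25n) gives I(n) = (1/sqrt(25n)) ∫_{−∞}^{∞} e^(−u^2) du = sqrt(π/(25n)).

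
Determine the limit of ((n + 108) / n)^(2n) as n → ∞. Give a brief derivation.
lim = e^216

Rewrite as (1 + 108/n)^(2n). By the standard limit (1 + x/n)^n → e^x, we have (1 + 108/n)^n → e^108, and raising to the 2nd power gives e^216.
More precisely, ln[(1 + 108/n)^(2n)] = 2n · ln(1 + 108/n) = 2n · (108/n + O(1/n^2)) = 216 + O(1/n) → 216.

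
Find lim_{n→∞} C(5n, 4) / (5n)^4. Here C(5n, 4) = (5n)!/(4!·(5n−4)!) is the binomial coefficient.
lim = 1/4! = 1/24

With N = 5n → ∞: C(N, 4) / N^4 = [N(N−1)…(N−3)] / (4! · N^4) = (1/4!) · 1 · (1 − 1/(5n)) · (1 − 2/(5n)) · (1 − 3/(5n)). Each factor → 1 as N → ∞, so the limit is 1/4! = 1/24.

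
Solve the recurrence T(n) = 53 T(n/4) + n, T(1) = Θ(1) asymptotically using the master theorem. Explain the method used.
T(n) = Θ(n^(log_4 53))

Master theorem: compare f(n) = n to n^(log_4 53) where log_4 53 ≈ 2.864. Since 1 < log_4 53, we have f(n) = O(n^(log_4 53 − ε)) for some ε > 0 — Case 1. Hence T(n) = Θ(n^(log_4 53)).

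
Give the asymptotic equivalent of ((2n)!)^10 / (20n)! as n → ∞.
((2n)!)^10/(20n)! ~ ((2π·2n)^(9/2) / sqrt(10)) · 10^(−10·2n)  →  0

Write N = 2n. Stirling: N! ~ sqrt(2π N)(N/e)^N and (10N)! ~ sqrt(2π·10N)·(10N/e)^(10N).
  (N!)^10/(10N)! ~ (2π N)^(10/2) (N/e)^(10N) / [sqrt(2π·10N) (10N/e)^(10N)]
     = (2π N)^(10/2) / sqrt(2π·10N) · (N/(10N))^(10N)
     = (2π N)^((10−1)/2) / sqrt(10) · 10^(−10N).
Since 10^10 > 1, the factor 10^(−10N) decays exponentially, so the ratio → 0. Substituting N = 2n gives the stated form.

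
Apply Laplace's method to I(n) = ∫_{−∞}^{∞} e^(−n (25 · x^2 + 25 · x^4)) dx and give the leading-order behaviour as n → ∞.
I(n) ~ sqrt(π/(25n))

φ(x) = 25 · x^2 + 25 · x^4 has its unique global minimum at x* = 0 (since φ'(x) = 50x + 100x^3 = 0 only at x = 0 for real x with both coefficients positive, and φ → ∞ as |x| → ∞). At x* = 0, φ(0) = 0 and φ''(0) = 50. Laplace's method then gives
  I(n) ~ sqrt(2π / (n · φ''(0))) · e^(−n φ(0)) = sqrt(2π / (50n)) = sqrt(π/(25n)).
The 25 · x^4 term contributes only at subleading order (an O(1/n) relative correction).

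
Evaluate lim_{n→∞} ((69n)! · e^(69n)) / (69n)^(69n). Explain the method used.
lim = ∞

Stirling: (69n)! ~ sqrt(2π·69n) · (69n/e)^(69n). Hence
  (69n)! · e^(69n) / (69n)^(69n) ~ sqrt(2π·69n) = sqrt(2π·69) · sqrt(n) → ∞.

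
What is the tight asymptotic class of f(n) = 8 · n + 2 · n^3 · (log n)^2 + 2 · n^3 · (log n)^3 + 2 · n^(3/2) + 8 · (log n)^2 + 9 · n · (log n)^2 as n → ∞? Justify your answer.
f(n) ∈ Θ(n^3 · (log n)^3)

Compare the terms by growth order. For large n, n^a · (log n)^b dominates n^a' · (log n)^b' iff a > a', or (a = a' and b > b'). Ranking the 6 terms shows the dominant one is 2 · n^3 · (log n)^3. Hence f(n) ∈ Θ(n^3 · (log n)^3).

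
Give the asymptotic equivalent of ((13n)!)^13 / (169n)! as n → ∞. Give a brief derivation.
((13n)!)^13/(169n)! ~ ((2π·13n)^(12/2) / sqrt(13)) · 13^(−13·13n)  →  0

Write N = 13n. Stirling: N! ~ sqrt(2π N)(N/e)^N and (13N)! ~ sqrt(2π·13N)·(13N/e)^(13N).
  (N!)^13/(13N)! ~ (2π N)^(13/2) (N/e)^(13N) / [sqrt(2π·13N) (13N/e)^(13N)]
     = (2π N)^(13/2) / sqrt(2π·13N) · (N/(13N))^(13N)
     = (2π N)^((13−1)/2) / sqrt(13) · 13^(−13N).
Since 13^13 > 1, the factor 13^(−13N) decays exponentially, so the ratio → 0. Substituting N = 13n gives the stated form.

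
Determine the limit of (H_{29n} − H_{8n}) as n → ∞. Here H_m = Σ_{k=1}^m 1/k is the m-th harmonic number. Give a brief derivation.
lim = ln(29/8)

Euler-Maclaurin gives H_m = ln m + γ + 1/(2m) + O(1/m^2). The γ and O(1/m) terms cancel in the difference:
  H_{29n} − H_{8n} = ln(29n) − ln(8n) + O(1/n) = ln(29/8) + O(1/n).
Hence the limit is ln(29/8).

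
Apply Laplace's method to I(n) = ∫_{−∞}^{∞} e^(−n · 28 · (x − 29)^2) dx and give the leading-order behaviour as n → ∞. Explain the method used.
I(n) = sqrt(π/(28n))

Here φ(x) = 28 · (x − 29)^2 has its unique minimum at x* = 29 with φ(x*) = 0 and φ''(x*) = 56. Laplace's method gives
  I(n) ~ e^(−n φ(x*)) · sqrt(2π / (n · φ''(x*))) = sqrt(2π / (56n)) = sqrt(π/(28n)).
This is exact: substituting u = (x − 29)·sqrt(28n) gives I(n) = (1/sqrt(28n)) ∫_{−∞}^{∞} e^(−u^2) du = sqrt(π/(28n)).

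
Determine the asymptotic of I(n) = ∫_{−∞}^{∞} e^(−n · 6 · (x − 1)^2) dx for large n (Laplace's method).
I(n) = sqrt(π/(6n))

Here φ(x) = 6 · (x − 1)^2 has its unique minimum at x* = 1 with φ(x*) = 0 and φ''(x*) = 12. Laplace's method gives
  I(n) ~ e^(−n φ(x*)) · sqrt(2π / (n · φ''(x*))) = sqrt(2π / (12n)) = sqrt(π/(6n)).
This is exact: substituting u = (x − 1)·sqrt(6n) gives I(n) = (1/sqrt(6n)) ∫_{−∞}^{∞} e^(−u^2) du = sqrt(π/(6n)).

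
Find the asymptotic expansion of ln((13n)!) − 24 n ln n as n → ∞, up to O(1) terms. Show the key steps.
ln((13n)!) − 24 n ln n = −11 n ln n + 13(ln 13 − 1) n + (1/2) ln(2π·13n) + O(1/n)

Stirling: ln((13n)!) = 13n ln(13n) − 13n + (1/2) ln(2π·13n) + O(1/n).
Expand 13n ln(13n) = 13n (ln n + ln 13) = 13n ln n + 13n ln 13.
Subtract 24n ln n: leading term is (13 − 24) n ln n = −11 n ln n. The next term is 13n ln 13 − 13n = 13(ln 13 − 1) n. Then the (1/2) ln(2π·13n) correction.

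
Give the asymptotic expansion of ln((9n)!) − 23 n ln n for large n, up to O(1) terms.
ln((9n)!) − 23 n ln n = −14 n ln n + 9(ln 9 − 1) n + (1/2) ln(2π·9n) + O(1/n)

Stirling: ln((9n)!) = 9n ln(9n) − 9n + (1/2) ln(2π·9n) + O(1/n).
Expand 9n ln(9n) = 9n (ln n + ln 9) = 9n ln n + 9n ln 9.
Subtract 23n ln n: leading term is (9 − 23) n ln n = −14 n ln n. The next term is 9n ln 9 − 9n = 9(ln 9 − 1) n. Then the (1/2) ln(2π·9n) correction.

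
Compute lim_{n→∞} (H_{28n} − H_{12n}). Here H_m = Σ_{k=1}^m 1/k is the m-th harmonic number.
lim = ln(28/12) = ln(7/3)

Euler-Maclaurin gives H_m = ln m + γ + 1/(2m) + O(1/m^2). The γ and O(1/m) terms cancel in the difference:
  H_{28n} − H_{12n} = ln(28n) − ln(12n) + O(1/n) = ln(28/12) + O(1/n).
Hence the limit is ln(28/12) = ln(7/3).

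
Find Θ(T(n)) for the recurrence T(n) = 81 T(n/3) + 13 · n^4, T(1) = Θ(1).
T(n) = Θ(n^4 log n)

log_3 81 = 4, and f(n) = 13 · n^4 = Θ(n^(log_3 81)). This is Case 2 of the master theorem: T(n) = Θ(f(n) · log n) = Θ(n^4 log n).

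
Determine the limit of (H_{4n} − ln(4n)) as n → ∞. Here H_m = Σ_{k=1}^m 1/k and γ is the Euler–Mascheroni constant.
lim = γ

By Euler-Maclaurin, H_m = ln m + γ + O(1/m). So
  H_{4n} − ln(4n) = ln(4n) + γ − ln(4n) + O(1/n)
                       = ln(4/4) + γ + O(1/n).
Hence the limit is γ (since ln 1 = 0).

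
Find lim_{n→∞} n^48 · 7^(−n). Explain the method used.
lim = 0

Exponentials with base > 1 dominate every fixed polynomial: for any fixed c, n^c / 7^n → 0 as n → ∞ (e.g. by the ratio test, or by writing 7^n = e^(n ln 7) and noting e^(n ln 7) / n^c → ∞). Hence n^48 · 7^(−n) = n^48 / 7^n → 0.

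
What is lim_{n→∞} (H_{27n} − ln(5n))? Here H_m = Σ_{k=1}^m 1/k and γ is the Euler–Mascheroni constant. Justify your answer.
lim = ln(27/5) + γ

By Euler-Maclaurin, H_m = ln m + γ + O(1/m). So
  H_{27n} − ln(5n) = ln(27n) + γ − ln(5n) + O(1/n)
                       = ln(27/5) + γ + O(1/n).
Hence the limit is ln(27/5) + γ.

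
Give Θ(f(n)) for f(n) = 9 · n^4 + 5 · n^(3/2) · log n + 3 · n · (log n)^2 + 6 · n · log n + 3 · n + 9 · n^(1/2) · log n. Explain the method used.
f(n) ∈ Θ(n^4)

Compare the terms by growth order. For large n, n^a · (log n)^b dominates n^a' · (log n)^b' iff a > a', or (a = a' and b > b'). Ranking the 6 terms shows the dominant one is 9 · n^4. Hence f(n) ∈ Θ(n^4).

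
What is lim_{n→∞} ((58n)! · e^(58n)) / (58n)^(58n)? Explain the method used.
lim = ∞

Stirling: (58n)! ~ sqrt(2π·58n) · (58n/e)^(58n). Hence
  (58n)! · e^(58n) / (58n)^(58n) ~ sqrt(2π·58n) = sqrt(2π·58) · sqrt(n) → ∞.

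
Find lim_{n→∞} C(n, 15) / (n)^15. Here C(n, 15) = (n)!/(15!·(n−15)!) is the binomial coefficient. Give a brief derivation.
lim = 1/15! = 1/1307674368000

With N = n → ∞: C(N, 15) / N^15 = [N(N−1)…(N−14)] / (15! · N^15) = (1/15!) · 1 · (1 − 1/n) · … · (1 − 14/n). Each factor → 1 as N → ∞, so the limit is 1/15! = 1/1307674368000.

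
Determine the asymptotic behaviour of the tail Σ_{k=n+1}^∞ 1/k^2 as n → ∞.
Σ_{k>n} 1/k^2 ~ 1/(1 · n)

Compare to the integral: ∫_{n}^∞ x^(−2) dx = [−x^(−1)/1]_{n}^∞ = 1/((2−1)·n). Euler-Maclaurin then gives
  Σ_{k>n} 1/k^2 = ∫_{n}^∞ dx/x^2 − 1/(2·n^2) + O(1/n^3).
(Equivalently this is ζ(2) − Σ_{k≤n} 1/k^2.)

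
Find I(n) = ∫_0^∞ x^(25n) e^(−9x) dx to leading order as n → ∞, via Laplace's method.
I(n) ~ (sqrt(2π·25n) / 9) · (25n/(9e))^(25n)

Write the integrand as exp(25n ln x − 9x) and set f(x) = 25n ln x − 9x. Then f'(x) = 25n/x − 9 = 0 at x* = 25n/9, and f''(x*) = −25n/x*^2 = −9^2/(25n). Laplace's method (interior maximum) gives
  I(n) ~ e^(f(x*)) · sqrt(2π / |f''(x*)|)
        = exp(25n ln(25n/9) − 25n) · sqrt(2π · 25n / 9^2)
        = (25n/9)^(25n) e^(−25n) · sqrt(2π·25n) / 9
        = (sqrt(2π·25n) / 9) · (25n/(9e))^(25n).
This matches Γ(25n+1)/9^(25n+1) with Stirling applied to Γ.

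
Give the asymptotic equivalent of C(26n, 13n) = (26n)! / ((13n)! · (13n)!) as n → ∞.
C(26n, 13n) ~ (4)^(13n) · sqrt(1/(π·13n))

Write N = 13n. Apply Stirling to each factorial:
  (2N)! ~ sqrt(2π·2N) · (2N/e)^(2N),
  N! ~ sqrt(2π N) · (N/e)^N,
  (1N)! ~ sqrt(2π·1N) · (1N/e)^(1N).
The exponential factors combine to (2N)^(2N) / (N^N · (1N)^(1N)) = 2^(2N)/1^(1N) = (2^2/1^1)^N = (4)^N.
The square-root prefactors combine to sqrt(2π·2N) / (sqrt(2π N)·sqrt(2π·1N)) = sqrt(2 / (2π·1·N)) = sqrt(1/(π·13n)).
Substituting N = 13n: C(26n, 13n) ~ (4)^(13n) · sqrt(1/(π·13n)).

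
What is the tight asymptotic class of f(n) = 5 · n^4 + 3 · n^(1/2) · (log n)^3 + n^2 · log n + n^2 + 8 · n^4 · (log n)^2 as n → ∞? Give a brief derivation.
f(n) ∈ Θ(n^4 · (log n)^2)

Compare the terms by growth order. For large n, n^a · (log n)^b dominates n^a' · (log n)^b' iff a > a', or (a = a' and b > b'). Ranking the 5 terms shows the dominant one is 8 · n^4 · (log n)^2. Hence f(n) ∈ Θ(n^4 · (log n)^2).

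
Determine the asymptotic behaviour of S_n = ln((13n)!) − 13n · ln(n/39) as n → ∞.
S_n ~ 13n · (ln 507 − 1) + O(ln n)

Stirling: ln((13n)!) = 13n ln(13n) − 13n + O(ln n).
  S_n = 13n ln(13n) − 13n − 13n ln(n/39) + O(ln n)
      = 13n ln(13n) − 13n ln n + 13n ln 39 − 13n + O(ln n)
      = 13n ln 13 + 13n ln 39 − 13n + O(ln n)
      = 13n (ln 507 − 1) + O(ln n).
Numerically ln(507) − 1 ≈ 5.2285.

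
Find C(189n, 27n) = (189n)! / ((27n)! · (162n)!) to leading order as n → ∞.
C(189n, 27n) ~ (823543/46656)^(27n) · sqrt(7/(12π·27n))

Write N = 27n. Apply Stirling to each factorial:
  (7N)! ~ sqrt(2π·7N) · (7N/e)^(7N),
  N! ~ sqrt(2π N) · (N/e)^N,
  (6N)! ~ sqrt(2π·6N) · (6N/e)^(6N).
The exponential factors combine to (7N)^(7N) / (N^N · (6N)^(6N)) = 7^(7N)/6^(6N) = (7^7/6^6)^N = (823543/46656)^N.
The square-root prefactors combine to sqrt(2π·7N) / (sqrt(2π N)·sqrt(2π·6N)) = sqrt(7 / (2π·6·N)) = sqrt(7/(12π·27n)).
Substituting N = 27n: C(189n, 27n) ~ (823543/46656)^(27n) · sqrt(7/(12π·27n)).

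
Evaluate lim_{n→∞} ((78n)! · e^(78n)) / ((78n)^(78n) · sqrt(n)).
lim = sqrt(2π·78)

Stirling: (78n)! ~ sqrt(2π·78n) · (78n/e)^(78n). Hence
  (78n)! · e^(78n) / (78n)^(78n) ~ sqrt(2π·78n).
Dividing by sqrt(n): sqrt(2π·78n) / sqrt(n) = sqrt(2π·78) · n^((1−1)/2), so the limit is sqrt(2π·78).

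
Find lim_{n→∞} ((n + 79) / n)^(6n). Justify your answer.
lim = e^474

Rewrite as (1 + 79/n)^(6n). By the standard limit (1 + x/n)^n → e^x, we have (1 + 79/n)^n → e^79, and raising to the 6th power gives e^474.
More precisely, ln[(1 + 79/n)^(6n)] = 6n · ln(1 + 79/n) = 6n · (79/n + O(1/n^2)) = 474 + O(1/n) → 474.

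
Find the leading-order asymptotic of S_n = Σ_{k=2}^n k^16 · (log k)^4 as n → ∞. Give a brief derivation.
S_n ~ n^17 · (log n)^4 / 17

By integral comparison, S_n = ∫_1^n x^16 · (log x)^4 dx + O(n^16 · (log n)^4). For the integral, the leading term of ∫_1^n x^16 (log x)^4 dx is n^17/17 · (log n)^4 (by repeated integration by parts; each step lowers the log-exponent and produces a relatively O(1/log n) correction). Hence S_n ~ n^17 · (log n)^4 / 17.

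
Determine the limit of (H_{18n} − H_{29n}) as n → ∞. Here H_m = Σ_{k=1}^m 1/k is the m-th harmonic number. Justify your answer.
lim = ln(18/29)

Euler-Maclaurin gives H_m = ln m + γ + 1/(2m) + O(1/m^2). The γ and O(1/m) terms cancel in the difference:
  H_{18n} − H_{29n} = ln(18n) − ln(29n) + O(1/n) = ln(18/29) + O(1/n).
Hence the limit is ln(18/29).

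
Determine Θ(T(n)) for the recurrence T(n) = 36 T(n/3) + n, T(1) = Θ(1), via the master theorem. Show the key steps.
T(n) = Θ(n^(log_3 36))

Master theorem: compare f(n) = n to n^(log_3 36) where log_3 36 ≈ 3.262. Since 1 < log_3 36, we have f(n) = O(n^(log_3 36 − ε)) for some ε > 0 — Case 1. Hence T(n) = Θ(n^(log_3 36)).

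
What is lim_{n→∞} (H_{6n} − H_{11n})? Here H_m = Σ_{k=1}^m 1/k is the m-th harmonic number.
lim = ln(6/11)

Euler-Maclaurin gives H_m = ln m + γ + 1/(2m) + O(1/m^2). The γ and O(1/m) terms cancel in the difference:
  H_{6n} − H_{11n} = ln(6n) − ln(11n) + O(1/n) = ln(6/11) + O(1/n).
Hence the limit is ln(6/11).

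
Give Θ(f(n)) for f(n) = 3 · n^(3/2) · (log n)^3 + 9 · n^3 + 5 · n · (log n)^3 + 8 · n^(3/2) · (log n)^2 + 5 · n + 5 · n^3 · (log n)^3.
f(n) ∈ Θ(n^3 · (log n)^3)

Compare the terms by growth order. For large n, n^a · (log n)^b dominates n^a' · (log n)^b' iff a > a', or (a = a' and b > b'). Ranking the 6 terms shows the dominant one is 5 · n^3 · (log n)^3. Hence f(n) ∈ Θ(n^3 · (log n)^3).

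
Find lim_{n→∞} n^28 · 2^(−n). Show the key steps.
lim = 0

Exponentials with base > 1 dominate every fixed polynomial: for any fixed c, n^c / 2^n → 0 as n → ∞ (e.g. by the ratio test, or by writing 2^n = e^(n ln 2) and noting e^(n ln 2) / n^c → ∞). Hence n^28 · 2^(−n) = n^28 / 2^n → 0.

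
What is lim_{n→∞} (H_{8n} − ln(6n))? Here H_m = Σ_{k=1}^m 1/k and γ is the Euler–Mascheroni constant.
lim = ln(4/3) + γ

By Euler-Maclaurin, H_m = ln m + γ + O(1/m). So
  H_{8n} − ln(6n) = ln(8n) + γ − ln(6n) + O(1/n)
                       = ln(8/6) + γ + O(1/n).
Hence the limit is ln(8/6) + γ (= ln(4/3)).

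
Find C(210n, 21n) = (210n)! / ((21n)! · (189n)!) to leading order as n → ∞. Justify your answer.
C(210n, 21n) ~ (10000000000/387420489)^(21n) · sqrt(5/(9π·21n))

Write N = 21n. Apply Stirling to each factorial:
  (10N)! ~ sqrt(2π·10N) · (10N/e)^(10N),
  N! ~ sqrt(2π N) · (N/e)^N,
  (9N)! ~ sqrt(2π·9N) · (9N/e)^(9N).
The exponential factors combine to (10N)^(10N) / (N^N · (9N)^(9N)) = 10^(10N)/9^(9N) = (10^10/9^9)^N = (10000000000/387420489)^N.
The square-root prefactors combine to sqrt(2π·10N) / (sqrt(2π N)·sqrt(2π·9N)) = sqrt(10 / (2π·9·N)) = sqrt(5/(9π·21n)).
Substituting N = 21n: C(210n, 21n) ~ (10000000000/387420489)^(21n) · sqrt(5/(9π·21n)).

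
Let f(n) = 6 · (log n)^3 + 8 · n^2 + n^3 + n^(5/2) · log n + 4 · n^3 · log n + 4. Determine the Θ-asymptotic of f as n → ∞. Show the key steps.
f(n) ∈ Θ(n^3 · log n)

Compare the terms by growth order. For large n, n^a · (log n)^b dominates n^a' · (log n)^b' iff a > a', or (a = a' and b > b'). Ranking the 6 terms shows the dominant one is 4 · n^3 · log n. Hence f(n) ∈ Θ(n^3 · log n).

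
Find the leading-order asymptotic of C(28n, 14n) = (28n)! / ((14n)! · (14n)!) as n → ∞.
C(28n, 14n) ~ (4)^(14n) · sqrt(1/(π·14n))

Write N = 14n. Apply Stirling to each factorial:
  (2N)! ~ sqrt(2π·2N) · (2N/e)^(2N),
  N! ~ sqrt(2π N) · (N/e)^N,
  (1N)! ~ sqrt(2π·1N) · (1N/e)^(1N).
The exponential factors combine to (2N)^(2N) / (N^N · (1N)^(1N)) = 2^(2N)/1^(1N) = (2^2/1^1)^N = (4)^N.
The square-root prefactors combine to sqrt(2π·2N) / (sqrt(2π N)·sqrt(2π·1N)) = sqrt(2 / (2π·1·N)) = sqrt(1/(π·14n)).
Substituting N = 14n: C(28n, 14n) ~ (4)^(14n) · sqrt(1/(π·14n)).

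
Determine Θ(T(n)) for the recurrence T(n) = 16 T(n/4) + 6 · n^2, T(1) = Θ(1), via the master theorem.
T(n) = Θ(n^2 log n)

log_4 16 = 2, and f(n) = 6 · n^2 = Θ(n^(log_4 16)). This is Case 2 of the master theorem: T(n) = Θ(f(n) · log n) = Θ(n^2 log n).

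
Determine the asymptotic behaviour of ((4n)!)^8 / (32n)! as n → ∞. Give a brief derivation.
((4n)!)^8/(32n)! ~ ((2π·4n)^(7/2) / sqrt(8)) · 8^(−8·4n)  →  0

Write N = 4n. Stirling: N! ~ sqrt(2π N)(N/e)^N and (8N)! ~ sqrt(2π·8N)·(8N/e)^(8N).
  (N!)^8/(8N)! ~ (2π N)^(8/2) (N/e)^(8N) / [sqrt(2π·8N) (8N/e)^(8N)]
     = (2π N)^(8/2) / sqrt(2π·8N) · (N/(8N))^(8N)
     = (2π N)^((8−1)/2) / sqrt(8) · 8^(−8N).
Since 8^8 > 1, the factor 8^(−8N) decays exponentially, so the ratio → 0. Substituting N = 4n gives the stated form.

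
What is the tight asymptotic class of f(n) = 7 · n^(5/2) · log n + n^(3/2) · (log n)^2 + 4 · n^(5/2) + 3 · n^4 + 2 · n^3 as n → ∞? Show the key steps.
f(n) ∈ Θ(n^4)

Compare the terms by growth order. For large n, n^a · (log n)^b dominates n^a' · (log n)^b' iff a > a', or (a = a' and b > b'). Ranking the 5 terms shows the dominant one is 3 · n^4. Hence f(n) ∈ Θ(n^4).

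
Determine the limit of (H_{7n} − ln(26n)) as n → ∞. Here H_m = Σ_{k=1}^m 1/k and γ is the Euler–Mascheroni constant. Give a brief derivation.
lim = ln(7/26) + γ

By Euler-Maclaurin, H_m = ln m + γ + O(1/m). So
  H_{7n} − ln(26n) = ln(7n) + γ − ln(26n) + O(1/n)
                       = ln(7/26) + γ + O(1/n).
Hence the limit is ln(7/26) + γ.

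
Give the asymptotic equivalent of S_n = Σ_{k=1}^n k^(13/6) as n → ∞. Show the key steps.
S_n ~ (6/19) · n^(19/6)

Integral comparison: Σ_{k=1}^n k^(13/6) = ∫_0^n x^(13/6) dx + O(n^(13/6)). The integral is n^(1 + 13/6) / (1 + 13/6) = n^((13+6)/6) / ((13+6)/6) = (6/19) · n^(19/6).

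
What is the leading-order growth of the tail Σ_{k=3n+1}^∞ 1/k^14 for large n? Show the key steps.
Σ_{k>3n} 1/k^14 ~ 1/(13 · (3n)^13)

Compare to the integral: ∫_{3n}^∞ x^(−14) dx = [−x^(−13)/13]_{3n}^∞ = 1/((14−1)·(3n)^13). Euler-Maclaurin then gives
  Σ_{k>3n} 1/k^14 = ∫_{3n}^∞ dx/x^14 − 1/(2·(3n)^14) + O(1/(3n)^15).
(Equivalently this is ζ(14) − Σ_{k≤3n} 1/k^14.)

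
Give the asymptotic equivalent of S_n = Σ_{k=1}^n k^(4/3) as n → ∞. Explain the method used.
S_n ~ (3/7) · n^(7/3)

Integral comparison: Σ_{k=1}^n k^(4/3) = ∫_0^n x^(4/3) dx + O(n^(4/3)). The integral is n^(1 + 4/3) / (1 + 4/3) = n^((4+3)/3) / ((4+3)/3) = (3/7) · n^(7/3).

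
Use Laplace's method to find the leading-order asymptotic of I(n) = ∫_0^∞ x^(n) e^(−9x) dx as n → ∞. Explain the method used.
I(n) ~ (sqrt(2π·n) / 9) · (n/(9e))^(n)

Write the integrand as exp(n ln x − 9x) and set f(x) = n ln x − 9x. Then f'(x) = n/x − 9 = 0 at x* = n/9, and f''(x*) = −n/x*^2 = −9^2/(n). Laplace's method (interior maximum) gives
  I(n) ~ e^(f(x*)) · sqrt(2π / |f''(x*)|)
        = exp(n ln(n/9) − n) · sqrt(2π · n / 9^2)
        = (n/9)^(n) e^(−n) · sqrt(2π·n) / 9
        = (sqrt(2π·n) / 9) · (n/(9e))^(n).
This matches Γ(n+1)/9^(n+1) with Stirling applied to Γ.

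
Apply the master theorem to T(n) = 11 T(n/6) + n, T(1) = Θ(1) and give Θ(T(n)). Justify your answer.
T(n) = Θ(n^(log_6 11))

Master theorem: compare f(n) = n to n^(log_6 11) where log_6 11 ≈ 1.338. Since 1 < log_6 11, we have f(n) = O(n^(log_6 11 − ε)) for some ε > 0 — Case 1. Hence T(n) = Θ(n^(log_6 11)).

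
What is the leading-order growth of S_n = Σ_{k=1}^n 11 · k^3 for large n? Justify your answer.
S_n ~ 11 · n^4 / 4

By integral comparison (Euler-Maclaurin), Σ_{k=1}^n 11 · k^3 = 11 · ∫_0^n x^3 dx + O(n^3) = 11 · n^4/4 + O(n^3). (Equivalently, Faulhaber's formula gives the same leading term.)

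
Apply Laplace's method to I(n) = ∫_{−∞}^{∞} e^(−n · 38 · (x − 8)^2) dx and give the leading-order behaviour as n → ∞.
I(n) = sqrt(π/(38n))

Here φ(x) = 38 · (x − 8)^2 has its unique minimum at x* = 8 with φ(x*) = 0 and φ''(x*) = 76. Laplace's method gives
  I(n) ~ e^(−n φ(x*)) · sqrt(2π / (n · φ''(x*))) = sqrt(2π / (76n)) = sqrt(π/(38n)).
This is exact: substituting u = (x − 8)·sqrt(38n) gives I(n) = (1/sqrt(38n)) ∫_{−∞}^{∞} e^(−u^2) du = sqrt(π/(38n)).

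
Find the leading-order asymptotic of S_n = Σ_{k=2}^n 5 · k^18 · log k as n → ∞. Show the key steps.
S_n ~ 5 · n^19 log n / 19 − 5 · n^19 / 361

By integral comparison, S_n = ∫_1^n 5 · x^18 · log x dx + O(n^18 · log n). For the integral, ∫ x^18 log x dx = n^19 log n / 19 − n^19/361 (integration by parts). Hence S_n ~ 5 · n^19 log n / 19 − 5 · n^19 / 361.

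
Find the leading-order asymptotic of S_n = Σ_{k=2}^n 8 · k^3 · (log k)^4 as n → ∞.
S_n ~ 2 · n^4 · (log n)^4

By integral comparison, S_n = ∫_1^n 8 · x^3 · (log x)^4 dx + O(n^3 · (log n)^4). For the integral, the leading term of ∫_1^n x^3 (log x)^4 dx is n^4/4 · (log n)^4 (by repeated integration by parts; each step lowers the log-exponent and produces a relatively O(1/log n) correction). Hence S_n ~ 2 · n^4 · (log n)^4.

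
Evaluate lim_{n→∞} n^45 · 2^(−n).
lim = 0

Exponentials with base > 1 dominate every fixed polynomial: for any fixed c, n^c / 2^n → 0 as n → ∞ (e.g. by the ratio test, or by writing 2^n = e^(n ln 2) and noting e^(n ln 2) / n^c → ∞). Hence n^45 · 2^(−n) = n^45 / 2^n → 0.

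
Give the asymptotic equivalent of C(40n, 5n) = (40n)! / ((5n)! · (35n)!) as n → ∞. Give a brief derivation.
C(40n, 5n) ~ (16777216/823543)^(5n) · sqrt(4/(7π·5n))

Write N = 5n. Apply Stirling to each factorial:
  (8N)! ~ sqrt(2π·8N) · (8N/e)^(8N),
  N! ~ sqrt(2π N) · (N/e)^N,
  (7N)! ~ sqrt(2π·7N) · (7N/e)^(7N).
The exponential factors combine to (8N)^(8N) / (N^N · (7N)^(7N)) = 8^(8N)/7^(7N) = (8^8/7^7)^N = (16777216/823543)^N.
The square-root prefactors combine to sqrt(2π·8N) / (sqrt(2π N)·sqrt(2π·7N)) = sqrt(8 / (2π·7·N)) = sqrt(4/(7π·5n)).
Substituting N = 5n: C(40n, 5n) ~ (16777216/823543)^(5n) · sqrt(4/(7π·5n)).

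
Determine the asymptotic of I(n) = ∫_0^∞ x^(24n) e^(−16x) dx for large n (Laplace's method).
I(n) ~ (sqrt(2π·24n) / 16) · (24n/(16e))^(24n)

Write the integrand as exp(24n ln x − 16x) and set f(x) = 24n ln x − 16x. Then f'(x) = 24n/x − 16 = 0 at x* = 24n/16, and f''(x*) = −24n/x*^2 = −16^2/(24n). Laplace's method (interior maximum) gives
  I(n) ~ e^(f(x*)) · sqrt(2π / |f''(x*)|)
        = exp(24n ln(24n/16) − 24n) · sqrt(2π · 24n / 16^2)
        = (24n/16)^(24n) e^(−24n) · sqrt(2π·24n) / 16
        = (sqrt(2π·24n) / 16) · (24n/(16e))^(24n).
This matches Γ(24n+1)/16^(24n+1) with Stirling applied to Γ.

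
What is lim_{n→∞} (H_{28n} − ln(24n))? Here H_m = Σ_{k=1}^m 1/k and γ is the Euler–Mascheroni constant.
lim = ln(7/6) + γ

By Euler-Maclaurin, H_m = ln m + γ + O(1/m). So
  H_{28n} − ln(24n) = ln(28n) + γ − ln(24n) + O(1/n)
                       = ln(28/24) + γ + O(1/n).
Hence the limit is ln(28/24) + γ (= ln(7/6)).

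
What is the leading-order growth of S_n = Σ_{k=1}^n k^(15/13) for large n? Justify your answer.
S_n ~ (13/28) · n^(28/13)

Integral comparison: Σ_{k=1}^n k^(15/13) = ∫_0^n x^(15/13) dx + O(n^(15/13)). The integral is n^(1 + 15/13) / (1 + 15/13) = n^((15+13)/13) / ((15+13)/13) = (13/28) · n^(28/13).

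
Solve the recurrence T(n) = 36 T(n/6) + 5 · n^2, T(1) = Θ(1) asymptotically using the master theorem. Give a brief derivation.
T(n) = Θ(n^2 log n)

log_6 36 = 2, and f(n) = 5 · n^2 = Θ(n^(log_6 36)). This is Case 2 of the master theorem: T(n) = Θ(f(n) · log n) = Θ(n^2 log n).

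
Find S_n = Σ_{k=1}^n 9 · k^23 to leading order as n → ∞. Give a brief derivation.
S_n ~ 3 · n^24 / 8

By integral comparison (Euler-Maclaurin), Σ_{k=1}^n 9 · k^23 = 9 · ∫_0^n x^23 dx + O(n^23) = 9 · n^24/24 = 3 · n^24 / 8 + O(n^23). (Equivalently, Faulhaber's formula gives the same leading term.)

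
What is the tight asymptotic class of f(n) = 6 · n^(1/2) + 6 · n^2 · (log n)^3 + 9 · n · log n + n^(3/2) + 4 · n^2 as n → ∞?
f(n) ∈ Θ(n^2 · (log n)^3)

Compare the terms by growth order. For large n, n^a · (log n)^b dominates n^a' · (log n)^b' iff a > a', or (a = a' and b > b'). Ranking the 5 terms shows the dominant one is 6 · n^2 · (log n)^3. Hence f(n) ∈ Θ(n^2 · (log n)^3).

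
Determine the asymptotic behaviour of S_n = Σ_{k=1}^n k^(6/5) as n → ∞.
S_n ~ (5/11) · n^(11/5)

Integral comparison: Σ_{k=1}^n k^(6/5) = ∫_0^n x^(6/5) dx + O(n^(6/5)). The integral is n^(1 + 6/5) / (1 + 6/5) = n^((6+5)/5) / ((6+5)/5) = (5/11) · n^(11/5).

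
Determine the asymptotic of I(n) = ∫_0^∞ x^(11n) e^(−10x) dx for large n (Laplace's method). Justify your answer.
I(n) ~ (sqrt(2π·11n) / 10) · (11n/(10e))^(11n)

Write the integrand as exp(11n ln x − 10x) and set f(x) = 11n ln x − 10x. Then f'(x) = 11n/x − 10 = 0 at x* = 11n/10, and f''(x*) = −11n/x*^2 = −10^2/(11n). Laplace's method (interior maximum) gives
  I(n) ~ e^(f(x*)) · sqrt(2π / |f''(x*)|)
        = exp(11n ln(11n/10) − 11n) · sqrt(2π · 11n / 10^2)
        = (11n/10)^(11n) e^(−11n) · sqrt(2π·11n) / 10
        = (sqrt(2π·11n) / 10) · (11n/(10e))^(11n).
This matches Γ(11n+1)/10^(11n+1) with Stirling applied to Γ.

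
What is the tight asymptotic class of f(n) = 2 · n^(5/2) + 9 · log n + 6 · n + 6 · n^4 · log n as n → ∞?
f(n) ∈ Θ(n^4 · log n)

Compare the terms by growth order. For large n, n^a · (log n)^b dominates n^a' · (log n)^b' iff a > a', or (a = a' and b > b'). Ranking the 4 terms shows the dominant one is 6 · n^4 · log n. Hence f(n) ∈ Θ(n^4 · log n).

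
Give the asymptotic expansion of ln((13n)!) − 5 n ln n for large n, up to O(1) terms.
ln((13n)!) − 5 n ln n = 8 n ln n + 13(ln 13 − 1) n + (1/2) ln(2π·13n) + O(1/n)

Stirling: ln((13n)!) = 13n ln(13n) − 13n + (1/2) ln(2π·13n) + O(1/n).
Expand 13n ln(13n) = 13n (ln n + ln 13) = 13n ln n + 13n ln 13.
Subtract 5n ln n: leading term is (13 − 5) n ln n = 8 n ln n. The next term is 13n ln 13 − 13n = 13(ln 13 − 1) n. Then the (1/2) ln(2π·13n) correction.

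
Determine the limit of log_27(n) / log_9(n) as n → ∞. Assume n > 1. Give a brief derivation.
lim = ln(9) / ln(27) = log_27(9)

Change of base: log_27(n) = ln n / ln 27 and log_9(n) = ln n / ln 9. The ratio is (ln n / ln 27) · (ln 9 / ln n) = ln 9 / ln 27, a constant independent of n. So the limit is ln 9 / ln 27 = log_27(9).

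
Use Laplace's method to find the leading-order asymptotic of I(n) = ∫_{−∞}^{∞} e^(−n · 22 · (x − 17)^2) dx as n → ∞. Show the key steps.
I(n) = sqrt(π/(22n))

Here φ(x) = 22 · (x − 17)^2 has its unique minimum at x* = 17 with φ(x*) = 0 and φ''(x*) = 44. Laplace's method gives
  I(n) ~ e^(−n φ(x*)) · sqrt(2π / (n · φ''(x*))) = sqrt(2π / (44n)) = sqrt(π/(22n)).
This is exact: substituting u = (x − 17)·sqrt(22n) gives I(n) = (1/sqrt(22n)) ∫_{−∞}^{∞} e^(−u^2) du = sqrt(π/(22n)).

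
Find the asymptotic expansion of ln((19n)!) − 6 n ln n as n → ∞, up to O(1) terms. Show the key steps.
ln((19n)!) − 6 n ln n = 13 n ln n + 19(ln 19 − 1) n + (1/2) ln(2π·19n) + O(1/n)

Stirling: ln((19n)!) = 19n ln(19n) − 19n + (1/2) ln(2π·19n) + O(1/n).
Expand 19n ln(19n) = 19n (ln n + ln 19) = 19n ln n + 19n ln 19.
Subtract 6n ln n: leading term is (19 − 6) n ln n = 13 n ln n. The next term is 19n ln 19 − 19n = 19(ln 19 − 1) n. Then the (1/2) ln(2π·19n) correction.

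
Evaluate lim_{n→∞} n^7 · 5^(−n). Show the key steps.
lim = 0

Exponentials with base > 1 dominate every fixed polynomial: for any fixed c, n^c / 5^n → 0 as n → ∞ (e.g. by the ratio test, or by writing 5^n = e^(n ln 5) and noting e^(n ln 5) / n^c → ∞). Hence n^7 · 5^(−n) = n^7 / 5^n → 0.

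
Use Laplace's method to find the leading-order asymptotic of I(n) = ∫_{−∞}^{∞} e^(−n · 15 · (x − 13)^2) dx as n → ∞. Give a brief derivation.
I(n) = sqrt(π/(15n))

Here φ(x) = 15 · (x − 13)^2 has its unique minimum at x* = 13 with φ(x*) = 0 and φ''(x*) = 30. Laplace's method gives
  I(n) ~ e^(−n φ(x*)) · sqrt(2π / (n · φ''(x*))) = sqrt(2π / (30n)) = sqrt(π/(15n)).
This is exact: substituting u = (x − 13)·sqrt(15n) gives I(n) = (1/sqrt(15n)) ∫_{−∞}^{∞} e^(−u^2) du = sqrt(π/(15n)).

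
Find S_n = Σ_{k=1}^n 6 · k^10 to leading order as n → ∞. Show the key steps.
S_n ~ 6 · n^11 / 11

By integral comparison (Euler-Maclaurin), Σ_{k=1}^n 6 · k^10 = 6 · ∫_0^n x^10 dx + O(n^10) = 6 · n^11/11 + O(n^10). (Equivalently, Faulhaber's formula gives the same leading term.)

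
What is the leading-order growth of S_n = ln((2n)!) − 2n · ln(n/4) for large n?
S_n ~ 2n · (ln 8 − 1) + O(ln n)

Stirling: ln((2n)!) = 2n ln(2n) − 2n + O(ln n).
  S_n = 2n ln(2n) − 2n − 2n ln(n/4) + O(ln n)
      = 2n ln(2n) − 2n ln n + 2n ln 4 − 2n + O(ln n)
      = 2n ln 2 + 2n ln 4 − 2n + O(ln n)
      = 2n (ln 8 − 1) + O(ln n).
Numerically ln(8) − 1 ≈ 1.0794.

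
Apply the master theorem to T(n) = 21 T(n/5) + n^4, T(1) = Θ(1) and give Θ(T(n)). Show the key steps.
T(n) = Θ(n^4)

log_5 21 ≈ 1.892. f(n) = n^4 dominates n^(log_5 21) since 4 > 1.892, and the regularity condition a·f(n/b) = 21·(n/5)^4 = (21/625)·n^4 ≤ c·f(n) holds with c = 21/625 ≈ 0.0336 < 1. So this is Case 3: T(n) = Θ(f(n)) = Θ(n^4).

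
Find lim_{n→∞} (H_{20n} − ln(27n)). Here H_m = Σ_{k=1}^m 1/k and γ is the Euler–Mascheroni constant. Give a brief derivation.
lim = ln(20/27) + γ

By Euler-Maclaurin, H_m = ln m + γ + O(1/m). So
  H_{20n} − ln(27n) = ln(20n) + γ − ln(27n) + O(1/n)
                       = ln(20/27) + γ + O(1/n).
Hence the limit is ln(20/27) + γ.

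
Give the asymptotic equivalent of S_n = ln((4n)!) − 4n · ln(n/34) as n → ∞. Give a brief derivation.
S_n ~ 4n · (ln 136 − 1) + O(ln n)

Stirling: ln((4n)!) = 4n ln(4n) − 4n + O(ln n).
  S_n = 4n ln(4n) − 4n − 4n ln(n/34) + O(ln n)
      = 4n ln(4n) − 4n ln n + 4n ln 34 − 4n + O(ln n)
      = 4n ln 4 + 4n ln 34 − 4n + O(ln n)
      = 4n (ln 136 − 1) + O(ln n).
Numerically ln(136) − 1 ≈ 3.9127.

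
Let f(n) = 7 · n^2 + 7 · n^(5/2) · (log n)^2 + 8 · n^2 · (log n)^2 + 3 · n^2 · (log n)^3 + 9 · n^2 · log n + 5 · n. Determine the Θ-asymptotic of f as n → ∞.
f(n) ∈ Θ(n^(5/2) · (log n)^2)

Compare the terms by growth order. For large n, n^a · (log n)^b dominates n^a' · (log n)^b' iff a > a', or (a = a' and b > b'). Ranking the 6 terms shows the dominant one is 7 · n^(5/2) · (log n)^2. Hence f(n) ∈ Θ(n^(5/2) · (log n)^2).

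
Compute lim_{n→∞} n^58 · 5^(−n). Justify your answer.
lim = 0

Exponentials with base > 1 dominate every fixed polynomial: for any fixed c, n^c / 5^n → 0 as n → ∞ (e.g. by the ratio test, or by writing 5^n = e^(n ln 5) and noting e^(n ln 5) / n^c → ∞). Hence n^58 · 5^(−n) = n^58 / 5^n → 0.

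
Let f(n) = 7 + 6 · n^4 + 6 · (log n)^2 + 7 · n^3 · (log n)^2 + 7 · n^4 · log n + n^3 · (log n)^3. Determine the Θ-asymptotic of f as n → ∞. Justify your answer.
f(n) ∈ Θ(n^4 · log n)

Compare the terms by growth order. For large n, n^a · (log n)^b dominates n^a' · (log n)^b' iff a > a', or (a = a' and b > b'). Ranking the 6 terms shows the dominant one is 7 · n^4 · log n. Hence f(n) ∈ Θ(n^4 · log n).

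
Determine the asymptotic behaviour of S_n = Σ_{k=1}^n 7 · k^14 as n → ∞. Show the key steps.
S_n ~ 7 · n^15 / 15

By integral comparison (Euler-Maclaurin), Σ_{k=1}^n 7 · k^14 = 7 · ∫_0^n x^14 dx + O(n^14) = 7 · n^15/15 + O(n^14). (Equivalently, Faulhaber's formula gives the same leading term.)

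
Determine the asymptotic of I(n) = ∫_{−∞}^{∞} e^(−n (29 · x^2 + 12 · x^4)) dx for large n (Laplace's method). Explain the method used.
I(n) ~ sqrt(π/(29n))

φ(x) = 29 · x^2 + 12 · x^4 has its unique global minimum at x* = 0 (since φ'(x) = 58x + 48x^3 = 0 only at x = 0 for real x with both coefficients positive, and φ → ∞ as |x| → ∞). At x* = 0, φ(0) = 0 and φ''(0) = 58. Laplace's method then gives
  I(n) ~ sqrt(2π / (n · φ''(0))) · e^(−n φ(0)) = sqrt(2π / (58n)) = sqrt(π/(29n)).
The 12 · x^4 term contributes only at subleading order (an O(1/n) relative correction).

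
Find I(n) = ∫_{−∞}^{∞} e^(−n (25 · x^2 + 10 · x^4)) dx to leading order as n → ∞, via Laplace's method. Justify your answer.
I(n) ~ sqrt(π/(25n))

φ(x) = 25 · x^2 + 10 · x^4 has its unique global minimum at x* = 0 (since φ'(x) = 50x + 40x^3 = 0 only at x = 0 for real x with both coefficients positive, and φ → ∞ as |x| → ∞). At x* = 0, φ(0) = 0 and φ''(0) = 50. Laplace's method then gives
  I(n) ~ sqrt(2π / (n · φ''(0))) · e^(−n φ(0)) = sqrt(2π / (50n)) = sqrt(π/(25n)).
The 10 · x^4 term contributes only at subleading order (an O(1/n) relative correction).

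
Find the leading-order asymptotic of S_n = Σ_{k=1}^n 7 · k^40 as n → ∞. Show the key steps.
S_n ~ 7 · n^41 / 41

By integral comparison (Euler-Maclaurin), Σ_{k=1}^n 7 · k^40 = 7 · ∫_0^n x^40 dx + O(n^40) = 7 · n^41/41 + O(n^40). (Equivalently, Faulhaber's formula gives the same leading term.)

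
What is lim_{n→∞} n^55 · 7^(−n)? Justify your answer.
lim = 0

Exponentials with base > 1 dominate every fixed polynomial: for any fixed c, n^c / 7^n → 0 as n → ∞ (e.g. by the ratio test, or by writing 7^n = e^(n ln 7) and noting e^(n ln 7) / n^c → ∞). Hence n^55 · 7^(−n) = n^55 / 7^n → 0.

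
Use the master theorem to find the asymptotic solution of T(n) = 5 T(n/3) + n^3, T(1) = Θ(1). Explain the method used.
T(n) = Θ(n^3)

log_3 5 ≈ 1.465. f(n) = n^3 dominates n^(log_3 5) since 3 > 1.465, and the regularity condition a·f(n/b) = 5·(n/3)^3 = (5/27)·n^3 ≤ c·f(n) holds with c = 5/27 ≈ 0.185 < 1. So this is Case 3: T(n) = Θ(f(n)) = Θ(n^3).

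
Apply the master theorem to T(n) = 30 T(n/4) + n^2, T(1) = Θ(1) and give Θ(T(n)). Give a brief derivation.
T(n) = Θ(n^(log_4 30))

Master theorem: compare f(n) = n^2 to n^(log_4 30) where log_4 30 ≈ 2.453. Since 2 < log_4 30, we have f(n) = O(n^(log_4 30 − ε)) for some ε > 0 — Case 1. Hence T(n) = Θ(n^(log_4 30)).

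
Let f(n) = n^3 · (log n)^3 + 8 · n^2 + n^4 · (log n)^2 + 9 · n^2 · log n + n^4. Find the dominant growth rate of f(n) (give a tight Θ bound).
f(n) ∈ Θ(n^4 · (log n)^2)

Compare the terms by growth order. For large n, n^a · (log n)^b dominates n^a' · (log n)^b' iff a > a', or (a = a' and b > b'). Ranking the 5 terms shows the dominant one is n^4 · (log n)^2. Hence f(n) ∈ Θ(n^4 · (log n)^2).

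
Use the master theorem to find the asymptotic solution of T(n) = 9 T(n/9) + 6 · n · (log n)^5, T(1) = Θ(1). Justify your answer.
T(n) = Θ(n · (log n)^6)

Here log_9 9 = 1 and f(n) = 6 · n · (log n)^5 = Θ(n^(log_9 9) · (log n)^5). This is the extended Case 2 of the master theorem (f matches the critical exponent up to log factors), giving T(n) = Θ(n^(log_9 9) · (log n)^(5+1)) = Θ(n · (log n)^6).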